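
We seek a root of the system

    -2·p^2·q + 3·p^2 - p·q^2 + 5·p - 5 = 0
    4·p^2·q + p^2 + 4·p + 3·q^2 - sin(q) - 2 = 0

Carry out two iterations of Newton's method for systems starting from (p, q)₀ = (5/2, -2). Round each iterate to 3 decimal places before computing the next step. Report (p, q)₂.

(0.088, 0.772)

At (5/2, -2): F = (41.250, -22.84070).
Jacobian J = [[-4·p·q + 6·p - q^2 + 5, -2·p^2 - 2·p·q], [8·p·q + 2·p + 4, 4·p^2 + 6·q - cos(q)]].
At the point, J = [[36.000, -2.500], [-31.000, 13.41615]] (det J = 405.48129).
Solving J·Δ = −F gives Δ = (-1.224, -1.126).
Then the next iterate is (p, q)₁ = (1.276, -3.126).
Round to (1.276, -3.126) and repeat: F = (3.97497, 13.70468), J = [[18.83923, 4.72120], [-25.35821, -11.24342]].
Δ = (-1.188, 3.898), so (p, q)₂ = (0.088, 0.772).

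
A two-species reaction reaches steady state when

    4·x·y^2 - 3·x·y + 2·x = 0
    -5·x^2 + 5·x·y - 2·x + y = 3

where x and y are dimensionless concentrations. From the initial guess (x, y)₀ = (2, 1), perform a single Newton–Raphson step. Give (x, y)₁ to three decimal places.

At (2, 1): F = (6.000, -16.000).
Jacobian J = [[4·y^2 - 3·y + 2, 8·x·y - 3·x], [-10·x + 5·y - 2, 5·x + 1]].
At the point, J = [[3.000, 10.000], [-17.000, 11.000]] (det J = 203.000).
Solving J·Δ = −F gives Δ = (-1.113, -0.266).
Then the next iterate is (x, y)₁ = (0.887, 0.734).

(0.887, 0.734)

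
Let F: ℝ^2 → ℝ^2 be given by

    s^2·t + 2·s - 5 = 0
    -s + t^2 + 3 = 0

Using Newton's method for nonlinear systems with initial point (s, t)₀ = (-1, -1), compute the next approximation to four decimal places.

(0.5714, 0.7143)

At (-1, -1): F = (-8.0000, 5.0000).
Jacobian J = [[2·s·t + 2, s^2], [-1, 2·t]].
At the point, J = [[4.0000, 1.0000], [-1.0000, -2.0000]] (det J = -7.0000).
Solving J·Δ = −F gives Δ = (1.5714, 1.7143).
Then the next iterate is (s, t)₁ = (0.5714, 0.7143).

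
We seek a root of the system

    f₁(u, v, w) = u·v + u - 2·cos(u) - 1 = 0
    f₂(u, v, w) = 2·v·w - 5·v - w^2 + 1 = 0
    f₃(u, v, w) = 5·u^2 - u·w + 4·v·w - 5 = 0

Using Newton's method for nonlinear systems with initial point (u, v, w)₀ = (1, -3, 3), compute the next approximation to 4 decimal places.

At (1, -3, 3): F = (-4.080605, -11.0000, -39.0000).
Jacobian J = [[v + 2·sin(u) + 1, u, 0], [0, 2·w - 5, 2·v - 2·w], [10·u - w, 4·w, -u + 4·v]].
At the point, J = [[-0.317058, 1.0000, 0.0000], [0.0000, 1.0000, -12.0000], [7.0000, 12.0000, -13.0000]] (det J = -125.534602).
Solving J·Δ = −F gives Δ = (-1.6693, 3.5513, -0.6207).
Then the next iterate is (u, v, w)₁ = (-0.6693, 0.5513, 2.3793).

(-0.6693, 0.5513, 2.3793)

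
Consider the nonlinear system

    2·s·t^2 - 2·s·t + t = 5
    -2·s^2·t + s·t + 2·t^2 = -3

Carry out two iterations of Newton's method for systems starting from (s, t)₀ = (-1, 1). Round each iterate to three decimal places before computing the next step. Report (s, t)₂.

At (-1, 1): F = (-4.000, 2.000).
Jacobian J = [[2·t^2 - 2·t, 4·s·t - 2·s + 1], [-4·s·t + t, -2·s^2 + s + 4·t]].
At the point, J = [[0.000, -1.000], [5.000, 1.000]] (det J = 5.000).
Solving J·Δ = −F gives Δ = (0.400, -4.000).
Then the next iterate is (s, t)₁ = (-0.600, -3.000).
Round to (-0.600, -3.000) and repeat: F = (-22.400, 24.960), J = [[24.000, 9.400], [-10.200, -13.320]].
Δ = (0.285, 1.656), so (s, t)₂ = (-0.315, -1.344).

(-0.315, -1.344)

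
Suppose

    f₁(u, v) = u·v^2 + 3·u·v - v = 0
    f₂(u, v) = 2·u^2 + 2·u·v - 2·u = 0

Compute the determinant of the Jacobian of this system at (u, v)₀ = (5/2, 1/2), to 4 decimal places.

-72.2500

J = [[v^2 + 3·v, 2·u·v + 3·u - 1], [4·u + 2·v - 2, 2·u]].
At the point, J = [[1.7500, 9.0000], [9.0000, 5.0000]].
det J = -72.2500.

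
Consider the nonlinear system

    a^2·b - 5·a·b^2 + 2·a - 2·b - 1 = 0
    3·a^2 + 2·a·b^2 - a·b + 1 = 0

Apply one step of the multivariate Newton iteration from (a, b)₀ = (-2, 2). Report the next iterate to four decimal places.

At (-2, 2): F = (39.0000, 1.0000).
Jacobian J = [[2·a·b - 5·b^2 + 2, a^2 - 10·a·b - 2], [6·a + 2·b^2 - b, 4·a·b - a]].
At the point, J = [[-26.0000, 42.0000], [-6.0000, -14.0000]] (det J = 616.0000).
Solving J·Δ = −F gives Δ = (0.9545, -0.3377).
Then the next iterate is (a, b)₁ = (-1.0455, 1.6623).

(-1.0455, 1.6623)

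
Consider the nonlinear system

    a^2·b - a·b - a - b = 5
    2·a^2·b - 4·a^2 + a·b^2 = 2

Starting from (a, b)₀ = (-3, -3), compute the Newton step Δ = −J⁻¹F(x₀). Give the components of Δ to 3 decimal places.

(1.256, 0.897)

At (-3, -3): F = (-35.000, -119.000).
Jacobian J = [[2·a·b - b - 1, a^2 - a - 1], [4·a·b - 8·a + b^2, 2·a^2 + 2·a·b]].
At the point, J = [[20.000, 11.000], [69.000, 36.000]] (det J = -39.000).
Solving J·Δ = −F gives Δ = (1.256, 0.897).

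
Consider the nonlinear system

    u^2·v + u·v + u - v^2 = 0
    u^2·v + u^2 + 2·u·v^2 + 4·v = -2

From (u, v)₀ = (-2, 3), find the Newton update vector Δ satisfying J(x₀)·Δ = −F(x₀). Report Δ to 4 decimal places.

(-0.4118, -0.4265)

At (-2, 3): F = (-5.0000, -6.0000).
Jacobian J = [[2·u·v + v + 1, u^2 + u - 2·v], [2·u·v + 2·u + 2·v^2, u^2 + 4·u·v + 4]].
At the point, J = [[-8.0000, -4.0000], [2.0000, -16.0000]] (det J = 136.0000).
Solving J·Δ = −F gives Δ = (-0.4118, -0.4265).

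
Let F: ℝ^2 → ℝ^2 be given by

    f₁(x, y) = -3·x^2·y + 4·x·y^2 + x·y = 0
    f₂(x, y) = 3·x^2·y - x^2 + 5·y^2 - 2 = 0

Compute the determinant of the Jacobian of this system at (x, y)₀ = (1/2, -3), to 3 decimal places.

-1351.000

J = [[-6·x·y + 4·y^2 + y, -3·x^2 + 8·x·y + x], [6·x·y - 2·x, 3·x^2 + 10·y]].
At the point, J = [[42.000, -12.250], [-10.000, -29.250]].
det J = -1351.000.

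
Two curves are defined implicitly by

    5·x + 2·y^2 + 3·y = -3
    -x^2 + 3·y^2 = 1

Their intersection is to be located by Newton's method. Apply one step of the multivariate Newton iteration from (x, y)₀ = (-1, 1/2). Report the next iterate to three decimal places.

At (-1, 1/2): F = (0.000, -1.250).
Jacobian J = [[5, 4·y + 3], [-2·x, 6·y]].
At the point, J = [[5.000, 5.000], [2.000, 3.000]] (det J = 5.000).
Solving J·Δ = −F gives Δ = (-1.250, 1.250).
Then the next iterate is (x, y)₁ = (-2.250, 1.750).

(-2.250, 1.750)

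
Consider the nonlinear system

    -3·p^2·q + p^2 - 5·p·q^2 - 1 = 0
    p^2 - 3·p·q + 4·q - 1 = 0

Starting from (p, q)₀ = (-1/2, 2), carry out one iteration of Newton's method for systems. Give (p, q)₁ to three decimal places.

At (-1/2, 2): F = (7.750, 10.250).
Jacobian J = [[-6·p·q + 2·p - 5·q^2, -3·p^2 - 10·p·q], [2·p - 3·q, -3·p + 4]].
At the point, J = [[-15.000, 9.250], [-7.000, 5.500]] (det J = -17.750).
Solving J·Δ = −F gives Δ = (-2.940, -5.606).
Then the next iterate is (p, q)₁ = (-3.440, -3.606).

(-3.440, -3.606)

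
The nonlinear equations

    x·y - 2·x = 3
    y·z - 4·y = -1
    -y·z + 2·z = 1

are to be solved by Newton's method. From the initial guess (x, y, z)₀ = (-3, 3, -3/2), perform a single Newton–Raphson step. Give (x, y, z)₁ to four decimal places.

At (-3, 3, -3/2): F = (-6.0000, -15.5000, 0.5000).
Jacobian J = [[y - 2, x, 0], [0, z - 4, y], [0, -z, -y + 2]].
At the point, J = [[1.0000, -3.0000, 0.0000], [0.0000, -5.5000, 3.0000], [0.0000, 1.5000, -1.0000]] (det J = 1.0000).
Solving J·Δ = −F gives Δ = (-36.0000, -14.0000, -20.5000).
Then the next iterate is (x, y, z)₁ = (-39.0000, -11.0000, -22.0000).

(-39.0000, -11.0000, -22.0000)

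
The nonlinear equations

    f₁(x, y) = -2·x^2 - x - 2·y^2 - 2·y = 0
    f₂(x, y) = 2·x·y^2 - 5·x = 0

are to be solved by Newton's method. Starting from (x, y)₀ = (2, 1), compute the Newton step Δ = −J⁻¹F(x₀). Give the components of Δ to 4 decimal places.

At (2, 1): F = (-14.0000, -6.0000).
Jacobian J = [[-4·x - 1, -4·y - 2], [2·y^2 - 5, 4·x·y]].
At the point, J = [[-9.0000, -6.0000], [-3.0000, 8.0000]] (det J = -90.0000).
Solving J·Δ = −F gives Δ = (-1.6444, 0.1333).

(-1.6444, 0.1333)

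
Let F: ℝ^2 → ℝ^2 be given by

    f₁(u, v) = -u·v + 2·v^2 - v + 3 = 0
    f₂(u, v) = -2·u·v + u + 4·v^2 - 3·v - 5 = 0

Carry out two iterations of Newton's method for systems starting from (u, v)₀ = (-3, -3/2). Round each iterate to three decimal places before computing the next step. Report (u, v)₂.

(27.067, 16.067)

At (-3, -3/2): F = (4.500, -3.500).
Jacobian J = [[-v, -u + 4·v - 1], [-2·v + 1, -2·u + 8·v - 3]].
At the point, J = [[1.500, -4.000], [4.000, -9.000]] (det J = 2.500).
Solving J·Δ = −F gives Δ = (21.800, 9.300).
Then the next iterate is (u, v)₁ = (18.800, 7.800).
Round to (18.800, 7.800) and repeat: F = (-29.760, -59.520), J = [[-7.800, 11.400], [-14.600, 21.800]].
Δ = (8.267, 8.267), so (u, v)₂ = (27.067, 16.067).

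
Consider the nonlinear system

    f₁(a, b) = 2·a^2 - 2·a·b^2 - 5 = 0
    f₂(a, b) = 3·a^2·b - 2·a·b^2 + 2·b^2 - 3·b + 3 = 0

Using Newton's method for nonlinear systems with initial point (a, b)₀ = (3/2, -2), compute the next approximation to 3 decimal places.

At (3/2, -2): F = (-12.500, -8.500).
Jacobian J = [[4·a - 2·b^2, -4·a·b], [6·a·b - 2·b^2, 3·a^2 - 4·a·b + 4·b - 3]].
At the point, J = [[-2.000, 12.000], [-26.000, 7.750]] (det J = 296.500).
Solving J·Δ = −F gives Δ = (-0.017, 1.039).
Then the next iterate is (a, b)₁ = (1.483, -0.961).

(1.483, -0.961)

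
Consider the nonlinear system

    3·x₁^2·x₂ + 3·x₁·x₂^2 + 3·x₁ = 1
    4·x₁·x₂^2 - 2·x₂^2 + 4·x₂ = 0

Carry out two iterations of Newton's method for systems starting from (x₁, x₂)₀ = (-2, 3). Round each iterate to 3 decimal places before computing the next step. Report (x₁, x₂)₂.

At (-2, 3): F = (-25.000, -78.000).
Jacobian J = [[6·x₁·x₂ + 3·x₂^2 + 3, 3·x₁^2 + 6·x₁·x₂], [4·x₂^2, 8·x₁·x₂ - 4·x₂ + 4]].
At the point, J = [[-6.000, -24.000], [36.000, -56.000]] (det J = 1200.000).
Solving J·Δ = −F gives Δ = (0.393, -1.140).
Then the next iterate is (x₁, x₂)₁ = (-1.607, 1.860).
Round to (-1.607, 1.860) and repeat: F = (-8.08967, -21.71751), J = [[-4.55532, -10.18677], [13.83840, -27.35216]].
Δ = (0.000, -0.794), so (x₁, x₂)₂ = (-1.607, 1.066).

(-1.607, 1.066)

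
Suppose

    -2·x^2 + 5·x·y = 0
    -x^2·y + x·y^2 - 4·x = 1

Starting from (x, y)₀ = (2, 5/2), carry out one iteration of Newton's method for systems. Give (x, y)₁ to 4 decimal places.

At (2, 5/2): F = (17.0000, -6.5000).
Jacobian J = [[-4·x + 5·y, 5·x], [-2·x·y + y^2 - 4, -x^2 + 2·x·y]].
At the point, J = [[4.5000, 10.0000], [-7.7500, 6.0000]] (det J = 104.5000).
Solving J·Δ = −F gives Δ = (-1.5981, -0.9809).
Then the next iterate is (x, y)₁ = (0.4019, 1.5191).

(0.4019, 1.5191)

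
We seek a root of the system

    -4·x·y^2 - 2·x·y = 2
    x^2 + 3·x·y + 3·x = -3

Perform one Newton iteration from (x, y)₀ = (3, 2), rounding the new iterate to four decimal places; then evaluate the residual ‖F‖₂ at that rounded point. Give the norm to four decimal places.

At (3, 2): F = (-62.0000, 39.0000).
Jacobian J = [[-4·y^2 - 2·y, -8·x·y - 2·x], [2·x + 3·y + 3, 3·x]].
At the point, J = [[-20.0000, -54.0000], [15.0000, 9.0000]] (det J = 630.0000).
Solving J·Δ = −F gives Δ = (-2.4571, -0.2381).
Then the next iterate is (x, y)₁ = (0.5429, 1.7619).
Re-evaluating at (0.5429, 1.7619): F = (-10.654351, 7.793047), so ‖F‖₂ = 13.2003.

13.2003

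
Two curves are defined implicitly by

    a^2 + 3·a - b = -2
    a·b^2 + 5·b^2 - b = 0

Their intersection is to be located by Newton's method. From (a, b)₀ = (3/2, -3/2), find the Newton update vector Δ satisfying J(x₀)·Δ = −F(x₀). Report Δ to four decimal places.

(-1.6066, 0.6102)

At (3/2, -3/2): F = (10.2500, 16.1250).
Jacobian J = [[2·a + 3, -1], [b^2, 2·a·b + 10·b - 1]].
At the point, J = [[6.0000, -1.0000], [2.2500, -20.5000]] (det J = -120.7500).
Solving J·Δ = −F gives Δ = (-1.6066, 0.6102).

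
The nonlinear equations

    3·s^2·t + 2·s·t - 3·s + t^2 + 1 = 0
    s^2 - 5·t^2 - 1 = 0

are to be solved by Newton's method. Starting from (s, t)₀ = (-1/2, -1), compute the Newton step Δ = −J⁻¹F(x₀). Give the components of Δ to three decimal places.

(1.104, 0.685)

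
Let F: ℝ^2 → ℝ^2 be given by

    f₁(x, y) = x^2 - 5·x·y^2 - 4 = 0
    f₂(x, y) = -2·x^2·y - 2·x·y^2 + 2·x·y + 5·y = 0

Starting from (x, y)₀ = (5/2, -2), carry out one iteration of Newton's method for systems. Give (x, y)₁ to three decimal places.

At (5/2, -2): F = (-47.750, -15.000).
Jacobian J = [[2·x - 5·y^2, -10·x·y], [-4·x·y - 2·y^2 + 2·y, -2·x^2 - 4·x·y + 2·x + 5]].
At the point, J = [[-15.000, 50.000], [8.000, 17.500]] (det J = -662.500).
Solving J·Δ = −F gives Δ = (-0.129, 0.916).
Then the next iterate is (x, y)₁ = (2.371, -1.084).

(2.371, -1.084)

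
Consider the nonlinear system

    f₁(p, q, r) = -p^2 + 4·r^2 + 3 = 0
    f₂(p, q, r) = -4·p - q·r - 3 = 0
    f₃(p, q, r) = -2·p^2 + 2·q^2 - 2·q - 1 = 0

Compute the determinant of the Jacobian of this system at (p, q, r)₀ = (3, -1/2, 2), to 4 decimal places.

J = [[-2·p, 0, 8·r], [-4, -r, -q], [-4·p, 4·q - 2, 0]].
At the point, J = [[-6.0000, 0.0000, 16.0000], [-4.0000, -2.0000, 0.5000], [-12.0000, -4.0000, 0.0000]].
det J = -140.0000.

-140.0000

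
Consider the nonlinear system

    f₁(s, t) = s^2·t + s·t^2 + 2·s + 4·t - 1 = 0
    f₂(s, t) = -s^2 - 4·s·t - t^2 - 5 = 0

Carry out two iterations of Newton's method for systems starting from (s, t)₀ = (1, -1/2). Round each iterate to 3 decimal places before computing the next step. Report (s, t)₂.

(4.313, -1.436)

At (1, -1/2): F = (-1.250, -4.250).
Jacobian J = [[2·s·t + t^2 + 2, s^2 + 2·s·t + 4], [-2·s - 4·t, -4·s - 2·t]].
At the point, J = [[1.250, 4.000], [0.000, -3.000]] (det J = -3.750).
Solving J·Δ = −F gives Δ = (5.533, -1.417).
Then the next iterate is (s, t)₁ = (6.533, -1.917).
Round to (6.533, -1.917) and repeat: F = (-53.41168, -1.25993), J = [[-19.37263, 21.63257], [-5.398, -22.298]].
Δ = (-2.220, 0.481), so (s, t)₂ = (4.313, -1.436).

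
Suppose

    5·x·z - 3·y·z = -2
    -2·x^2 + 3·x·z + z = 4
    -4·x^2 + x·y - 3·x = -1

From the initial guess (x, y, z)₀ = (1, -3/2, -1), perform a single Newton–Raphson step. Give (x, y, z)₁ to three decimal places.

At (1, -3/2, -1): F = (-7.500, -10.000, -7.500).
Jacobian J = [[5·z, -3·z, 5·x - 3·y], [-4·x + 3·z, 0, 3·x + 1], [-8·x + y - 3, x, 0]].
At the point, J = [[-5.000, 3.000, 9.500], [-7.000, 0.000, 4.000], [-12.500, 1.000, 0.000]] (det J = -196.500).
Solving J·Δ = −F gives Δ = (-0.789, -2.360, 1.120).
Then the next iterate is (x, y, z)₁ = (0.211, -3.860, 0.120).

(0.211, -3.860, 0.120)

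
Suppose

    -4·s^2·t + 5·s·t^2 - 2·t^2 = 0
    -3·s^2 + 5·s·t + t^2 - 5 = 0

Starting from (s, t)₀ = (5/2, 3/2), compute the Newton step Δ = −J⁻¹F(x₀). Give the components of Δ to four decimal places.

(-0.8152, -0.2171)

At (5/2, 3/2): F = (-13.8750, -2.7500).
Jacobian J = [[-8·s·t + 5·t^2, -4·s^2 + 10·s·t - 4·t], [-6·s + 5·t, 5·s + 2·t]].
At the point, J = [[-18.7500, 6.5000], [-7.5000, 15.5000]] (det J = -241.8750).
Solving J·Δ = −F gives Δ = (-0.8152, -0.2171).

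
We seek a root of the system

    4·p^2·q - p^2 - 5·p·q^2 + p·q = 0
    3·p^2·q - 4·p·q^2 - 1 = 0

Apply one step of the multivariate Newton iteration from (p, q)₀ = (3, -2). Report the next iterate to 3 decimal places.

(1.500, -1.667)

At (3, -2): F = (-147.000, -103.000).
Jacobian J = [[8·p·q - 2·p - 5·q^2 + q, 4·p^2 - 10·p·q + p], [6·p·q - 4·q^2, 3·p^2 - 8·p·q]].
At the point, J = [[-76.000, 99.000], [-52.000, 75.000]] (det J = -552.000).
Solving J·Δ = −F gives Δ = (-1.500, 0.333).
Then the next iterate is (p, q)₁ = (1.500, -1.667).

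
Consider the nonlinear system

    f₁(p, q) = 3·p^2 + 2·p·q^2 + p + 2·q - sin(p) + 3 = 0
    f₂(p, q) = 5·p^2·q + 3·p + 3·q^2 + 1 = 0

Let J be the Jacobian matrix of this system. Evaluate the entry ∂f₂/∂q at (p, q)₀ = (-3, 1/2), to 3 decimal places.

48.000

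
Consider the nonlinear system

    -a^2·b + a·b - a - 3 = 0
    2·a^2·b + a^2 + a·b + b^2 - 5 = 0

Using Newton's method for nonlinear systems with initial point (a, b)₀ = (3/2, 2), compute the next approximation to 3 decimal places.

At (3/2, 2): F = (-6.000, 13.250).
Jacobian J = [[-2·a·b + b - 1, -a^2 + a], [4·a·b + 2·a + b, 2·a^2 + a + 2·b]].
At the point, J = [[-5.000, -0.750], [17.000, 10.000]] (det J = -37.250).
Solving J·Δ = −F gives Δ = (-1.344, 0.960).
Then the next iterate is (a, b)₁ = (0.156, 2.960).

(0.156, 2.960)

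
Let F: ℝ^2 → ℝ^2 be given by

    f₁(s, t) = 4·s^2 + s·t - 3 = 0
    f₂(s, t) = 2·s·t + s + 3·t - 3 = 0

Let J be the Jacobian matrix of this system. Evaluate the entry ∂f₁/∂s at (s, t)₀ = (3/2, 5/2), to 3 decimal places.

14.500

∂f₁/∂s = 8·s + t.
At (3/2, 5/2) this is 14.500.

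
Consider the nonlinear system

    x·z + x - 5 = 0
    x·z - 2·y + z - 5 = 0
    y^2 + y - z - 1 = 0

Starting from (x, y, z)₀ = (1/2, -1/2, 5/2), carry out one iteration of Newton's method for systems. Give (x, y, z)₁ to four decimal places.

At (1/2, -1/2, 5/2): F = (-3.2500, -0.2500, -3.7500).
Jacobian J = [[z + 1, 0, x], [z, -2, x + 1], [0, 2·y + 1, -1]].
At the point, J = [[3.5000, 0.0000, 0.5000], [2.5000, -2.0000, 1.5000], [0.0000, 0.0000, -1.0000]] (det J = 7.0000).
Solving J·Δ = −F gives Δ = (1.4643, -1.1071, -3.7500).
Then the next iterate is (x, y, z)₁ = (1.9643, -1.6071, -1.2500).

(1.9643, -1.6071, -1.2500)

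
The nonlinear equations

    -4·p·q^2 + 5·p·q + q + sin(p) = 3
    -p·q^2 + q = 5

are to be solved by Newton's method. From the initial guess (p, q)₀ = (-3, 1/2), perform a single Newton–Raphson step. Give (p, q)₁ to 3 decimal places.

(20.418, 2.901)

At (-3, 1/2): F = (-7.14112, -3.750).
Jacobian J = [[-4·q^2 + 5·q + cos(p), -8·p·q + 5·p + 1], [-q^2, -2·p·q + 1]].
At the point, J = [[0.51001, -2.000], [-0.250, 4.000]] (det J = 1.54003).
Solving J·Δ = −F gives Δ = (23.418, 2.401).
Then the next iterate is (p, q)₁ = (20.418, 2.901).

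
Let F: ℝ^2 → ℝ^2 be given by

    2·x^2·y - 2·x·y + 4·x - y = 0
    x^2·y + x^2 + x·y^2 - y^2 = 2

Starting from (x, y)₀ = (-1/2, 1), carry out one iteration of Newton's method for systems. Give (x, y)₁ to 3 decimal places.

(-11.750, 4.000)

At (-1/2, 1): F = (-1.500, -3.000).
Jacobian J = [[4·x·y - 2·y + 4, 2·x^2 - 2·x - 1], [2·x·y + 2·x + y^2, x^2 + 2·x·y - 2·y]].
At the point, J = [[0.000, 0.500], [-1.000, -2.750]] (det J = 0.500).
Solving J·Δ = −F gives Δ = (-11.250, 3.000).
Then the next iterate is (x, y)₁ = (-11.750, 4.000).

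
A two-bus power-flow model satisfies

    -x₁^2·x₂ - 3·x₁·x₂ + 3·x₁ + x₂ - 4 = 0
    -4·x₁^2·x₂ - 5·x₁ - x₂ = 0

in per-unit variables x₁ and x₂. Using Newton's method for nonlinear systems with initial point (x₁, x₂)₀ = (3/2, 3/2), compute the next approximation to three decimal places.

(0.834, 0.782)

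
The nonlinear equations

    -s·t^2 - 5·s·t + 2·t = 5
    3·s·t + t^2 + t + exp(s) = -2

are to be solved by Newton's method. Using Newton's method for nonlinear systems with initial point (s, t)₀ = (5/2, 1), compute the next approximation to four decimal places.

At (5/2, 1): F = (-18.0000, 23.682494).
Jacobian J = [[-t^2 - 5·t, -2·s·t - 5·s + 2], [3·t + exp(s), 3·s + 2·t + 1]].
At the point, J = [[-6.0000, -15.5000], [15.182494, 10.5000]] (det J = 172.328656).
Solving J·Δ = −F gives Δ = (-1.0334, -0.7613).
Then the next iterate is (s, t)₁ = (1.4666, 0.2387).

(1.4666, 0.2387)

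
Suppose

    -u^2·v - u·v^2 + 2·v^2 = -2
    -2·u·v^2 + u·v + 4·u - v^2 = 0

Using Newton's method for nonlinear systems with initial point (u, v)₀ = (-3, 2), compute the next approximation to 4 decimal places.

At (-3, 2): F = (4.0000, 2.0000).
Jacobian J = [[-2·u·v - v^2, -u^2 - 2·u·v + 4·v], [-2·v^2 + v + 4, -4·u·v + u - 2·v]].
At the point, J = [[8.0000, 11.0000], [-2.0000, 17.0000]] (det J = 158.0000).
Solving J·Δ = −F gives Δ = (-0.2911, -0.1519).
Then the next iterate is (u, v)₁ = (-3.2911, 1.8481).

(-3.2911, 1.8481)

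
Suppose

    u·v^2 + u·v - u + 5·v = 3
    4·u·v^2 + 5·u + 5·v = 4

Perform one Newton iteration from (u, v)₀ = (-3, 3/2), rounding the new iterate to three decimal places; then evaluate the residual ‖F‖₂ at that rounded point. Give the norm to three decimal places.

At (-3, 3/2): F = (-3.750, -38.500).
Jacobian J = [[v^2 + v - 1, 2·u·v + u + 5], [4·v^2 + 5, 8·u·v + 5]].
At the point, J = [[2.750, -7.000], [14.000, -31.000]] (det J = 12.750).
Solving J·Δ = −F gives Δ = (12.020, 4.186).
Then the next iterate is (u, v)₁ = (9.020, 5.686).
Re-evaluating at (9.020, 5.686): F = (359.31970, 1236.01790), so ‖F‖₂ = 1287.187.

1287.187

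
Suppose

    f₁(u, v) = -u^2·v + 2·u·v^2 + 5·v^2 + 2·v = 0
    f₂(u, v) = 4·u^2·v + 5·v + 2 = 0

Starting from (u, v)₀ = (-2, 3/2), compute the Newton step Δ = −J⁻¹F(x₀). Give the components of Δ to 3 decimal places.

(0.201, -1.365)

At (-2, 3/2): F = (-0.750, 33.500).
Jacobian J = [[-2·u·v + 2·v^2, -u^2 + 4·u·v + 10·v + 2], [8·u·v, 4·u^2 + 5]].
At the point, J = [[10.500, 1.000], [-24.000, 21.000]] (det J = 244.500).
Solving J·Δ = −F gives Δ = (0.201, -1.365).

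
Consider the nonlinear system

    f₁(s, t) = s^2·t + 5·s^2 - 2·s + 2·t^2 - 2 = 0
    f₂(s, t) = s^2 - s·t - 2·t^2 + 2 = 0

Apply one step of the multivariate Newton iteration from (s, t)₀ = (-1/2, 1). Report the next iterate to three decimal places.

At (-1/2, 1): F = (2.500, 0.750).
Jacobian J = [[2·s·t + 10·s - 2, s^2 + 4·t], [2·s - t, -s - 4·t]].
At the point, J = [[-8.000, 4.250], [-2.000, -3.500]] (det J = 36.500).
Solving J·Δ = −F gives Δ = (0.327, 0.027).
Then the next iterate is (s, t)₁ = (-0.173, 1.027).

(-0.173, 1.027)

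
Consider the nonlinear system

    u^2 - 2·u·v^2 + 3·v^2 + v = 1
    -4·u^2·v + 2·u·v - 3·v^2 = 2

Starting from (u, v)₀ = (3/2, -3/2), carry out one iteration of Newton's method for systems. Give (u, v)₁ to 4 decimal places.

At (3/2, -3/2): F = (-0.2500, 0.2500).
Jacobian J = [[2·u - 2·v^2, -4·u·v + 6·v + 1], [-8·u·v + 2·v, -4·u^2 + 2·u - 6·v]].
At the point, J = [[-1.5000, 1.0000], [15.0000, 3.0000]] (det J = -19.5000).
Solving J·Δ = −F gives Δ = (-0.0513, 0.1731).
Then the next iterate is (u, v)₁ = (1.4487, -1.3269).

(1.4487, -1.3269)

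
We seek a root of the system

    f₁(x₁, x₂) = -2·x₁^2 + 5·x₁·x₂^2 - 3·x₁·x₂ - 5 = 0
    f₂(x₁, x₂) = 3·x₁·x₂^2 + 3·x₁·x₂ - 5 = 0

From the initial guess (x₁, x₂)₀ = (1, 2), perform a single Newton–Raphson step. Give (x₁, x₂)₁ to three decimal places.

At (1, 2): F = (7.000, 13.000).
Jacobian J = [[-4·x₁ + 5·x₂^2 - 3·x₂, 10·x₁·x₂ - 3·x₁], [3·x₂^2 + 3·x₂, 6·x₁·x₂ + 3·x₁]].
At the point, J = [[10.000, 17.000], [18.000, 15.000]] (det J = -156.000).
Solving J·Δ = −F gives Δ = (-0.744, 0.026).
Then the next iterate is (x₁, x₂)₁ = (0.256, 2.026).

(0.256, 2.026)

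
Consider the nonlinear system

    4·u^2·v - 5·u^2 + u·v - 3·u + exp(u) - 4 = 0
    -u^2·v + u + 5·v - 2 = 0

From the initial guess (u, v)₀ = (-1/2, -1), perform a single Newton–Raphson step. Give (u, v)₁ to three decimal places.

At (-1/2, -1): F = (-3.64347, -7.250).
Jacobian J = [[8·u·v - 10·u + v + exp(u) - 3, 4·u^2 + u], [-2·u·v + 1, -u^2 + 5]].
At the point, J = [[5.60653, 0.500], [0.000, 4.750]] (det J = 26.63102).
Solving J·Δ = −F gives Δ = (0.514, 1.526).
Then the next iterate is (u, v)₁ = (0.014, 0.526).

(0.014, 0.526)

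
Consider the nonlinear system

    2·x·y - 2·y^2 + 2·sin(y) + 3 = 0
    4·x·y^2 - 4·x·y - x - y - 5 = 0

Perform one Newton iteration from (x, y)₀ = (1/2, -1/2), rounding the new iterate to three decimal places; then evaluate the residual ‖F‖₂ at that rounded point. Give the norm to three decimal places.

5.366

At (1/2, -1/2): F = (1.04115, -3.500).
Jacobian J = [[2·y, 2·x - 4·y + 2·cos(y)], [4·y^2 - 4·y - 1, 8·x·y - 4·x - 1]].
At the point, J = [[-1.000, 4.75517], [2.000, -5.000]] (det J = -4.51033).
Solving J·Δ = −F gives Δ = (2.536, 0.314).
Then the next iterate is (x, y)₁ = (3.036, -0.186).
Re-evaluating at (3.036, -0.186): F = (1.43156, -5.17108), so ‖F‖₂ = 5.366.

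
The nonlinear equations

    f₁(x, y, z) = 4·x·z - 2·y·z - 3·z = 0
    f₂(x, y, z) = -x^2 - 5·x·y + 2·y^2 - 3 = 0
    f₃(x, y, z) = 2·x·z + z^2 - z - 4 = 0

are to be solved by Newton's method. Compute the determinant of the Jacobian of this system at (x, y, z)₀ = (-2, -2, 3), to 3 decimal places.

J = [[4·z, -2·z, 4·x - 2·y - 3], [-2·x - 5·y, -5·x + 4·y, 0], [2·z, 0, 2·x + 2·z - 1]].
At the point, J = [[12.000, -6.000, -7.000], [14.000, 2.000, 0.000], [6.000, 0.000, 1.000]].
det J = 192.000.

192.000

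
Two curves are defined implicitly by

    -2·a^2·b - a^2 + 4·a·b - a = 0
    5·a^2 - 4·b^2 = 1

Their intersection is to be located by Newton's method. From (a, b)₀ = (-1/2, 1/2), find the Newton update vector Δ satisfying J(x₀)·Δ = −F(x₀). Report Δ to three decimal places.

(0.087, -0.296)

At (-1/2, 1/2): F = (-1.000, -0.750).
Jacobian J = [[-4·a·b - 2·a + 4·b - 1, -2·a^2 + 4·a], [10·a, -8·b]].
At the point, J = [[3.000, -2.500], [-5.000, -4.000]] (det J = -24.500).
Solving J·Δ = −F gives Δ = (0.087, -0.296).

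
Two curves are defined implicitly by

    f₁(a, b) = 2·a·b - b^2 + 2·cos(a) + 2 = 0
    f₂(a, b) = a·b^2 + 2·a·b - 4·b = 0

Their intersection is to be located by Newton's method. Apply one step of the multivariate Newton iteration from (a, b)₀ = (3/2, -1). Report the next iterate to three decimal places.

(1.741, -0.435)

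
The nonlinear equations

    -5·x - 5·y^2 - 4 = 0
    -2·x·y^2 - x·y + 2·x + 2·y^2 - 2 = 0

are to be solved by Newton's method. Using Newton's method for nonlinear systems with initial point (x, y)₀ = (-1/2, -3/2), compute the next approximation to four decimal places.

(-1.6022, -1.0174)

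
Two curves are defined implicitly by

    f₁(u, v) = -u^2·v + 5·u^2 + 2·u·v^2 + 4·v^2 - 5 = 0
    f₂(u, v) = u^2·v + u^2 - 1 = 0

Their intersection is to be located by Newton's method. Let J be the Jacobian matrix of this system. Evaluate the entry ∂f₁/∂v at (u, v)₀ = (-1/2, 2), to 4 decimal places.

11.7500

∂f₁/∂v = -u^2 + 4·u·v + 8·v.
At (-1/2, 2) this is 11.7500.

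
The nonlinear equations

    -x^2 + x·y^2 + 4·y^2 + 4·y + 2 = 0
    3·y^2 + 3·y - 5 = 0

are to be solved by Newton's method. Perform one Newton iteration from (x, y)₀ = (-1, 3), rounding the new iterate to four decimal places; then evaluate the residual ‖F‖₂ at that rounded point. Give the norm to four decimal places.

12.4853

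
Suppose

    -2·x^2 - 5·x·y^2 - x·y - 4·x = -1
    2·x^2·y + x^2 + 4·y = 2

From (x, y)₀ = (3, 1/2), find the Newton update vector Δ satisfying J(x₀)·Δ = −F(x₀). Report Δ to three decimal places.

(-2.461, 0.524)

At (3, 1/2): F = (-34.250, 18.000).
Jacobian J = [[-4·x - 5·y^2 - y - 4, -10·x·y - x], [4·x·y + 2·x, 2·x^2 + 4]].
At the point, J = [[-17.750, -18.000], [12.000, 22.000]] (det J = -174.500).
Solving J·Δ = −F gives Δ = (-2.461, 0.524).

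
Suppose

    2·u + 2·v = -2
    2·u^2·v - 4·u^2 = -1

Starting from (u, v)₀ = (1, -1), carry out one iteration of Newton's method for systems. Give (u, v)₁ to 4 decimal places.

At (1, -1): F = (2.0000, -5.0000).
Jacobian J = [[2, 2], [4·u·v - 8·u, 2·u^2]].
At the point, J = [[2.0000, 2.0000], [-12.0000, 2.0000]] (det J = 28.0000).
Solving J·Δ = −F gives Δ = (-0.5000, -0.5000).
Then the next iterate is (u, v)₁ = (0.5000, -1.5000).

(0.5000, -1.5000)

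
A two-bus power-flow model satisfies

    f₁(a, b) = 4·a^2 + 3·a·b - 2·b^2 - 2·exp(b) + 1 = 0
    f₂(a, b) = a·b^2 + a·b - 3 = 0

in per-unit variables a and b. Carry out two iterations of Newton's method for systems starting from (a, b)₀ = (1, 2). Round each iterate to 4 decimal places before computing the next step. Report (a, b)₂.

(1.0833, 1.2312)

At (1, 2): F = (-11.778112, 3.0000).
Jacobian J = [[8·a + 3·b, 3·a - 4·b - 2·exp(b)], [b^2 + b, 2·a·b + a]].
At the point, J = [[14.0000, -19.778112], [6.0000, 5.0000]] (det J = 188.668673).
Solving J·Δ = −F gives Δ = (-0.0024, -0.5972).
Then the next iterate is (a, b)₁ = (0.9976, 1.4028).
Round to (0.9976, 1.4028) and repeat: F = (-2.889714, 0.362558), J = [[12.1892, -10.751541], [3.370648, 3.796467]].
Δ = (0.0857, -0.1716), so (a, b)₂ = (1.0833, 1.2312).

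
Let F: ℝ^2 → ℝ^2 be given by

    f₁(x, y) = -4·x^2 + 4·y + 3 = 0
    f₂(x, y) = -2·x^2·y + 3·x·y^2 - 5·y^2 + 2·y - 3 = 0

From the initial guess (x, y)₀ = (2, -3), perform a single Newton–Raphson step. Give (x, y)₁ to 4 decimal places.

(19.0000, 71.2500)

At (2, -3): F = (-25.0000, 24.0000).
Jacobian J = [[-8·x, 4], [-4·x·y + 3·y^2, -2·x^2 + 6·x·y - 10·y + 2]].
At the point, J = [[-16.0000, 4.0000], [51.0000, -12.0000]] (det J = -12.0000).
Solving J·Δ = −F gives Δ = (17.0000, 74.2500).
Then the next iterate is (x, y)₁ = (19.0000, 71.2500).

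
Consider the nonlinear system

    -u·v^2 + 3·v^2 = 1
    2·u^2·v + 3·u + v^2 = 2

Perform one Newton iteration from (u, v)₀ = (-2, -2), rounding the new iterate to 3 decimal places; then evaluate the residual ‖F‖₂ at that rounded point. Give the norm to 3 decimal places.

8.597

At (-2, -2): F = (19.000, -20.000).
Jacobian J = [[-v^2, -2·u·v + 6·v], [4·u·v + 3, 2·u^2 + 2·v]].
At the point, J = [[-4.000, -20.000], [19.000, 4.000]] (det J = 364.000).
Solving J·Δ = −F gives Δ = (0.890, 0.772).
Then the next iterate is (u, v)₁ = (-1.110, -1.228).
Re-evaluating at (-1.110, -1.228): F = (5.19781, -6.84805), so ‖F‖₂ = 8.597.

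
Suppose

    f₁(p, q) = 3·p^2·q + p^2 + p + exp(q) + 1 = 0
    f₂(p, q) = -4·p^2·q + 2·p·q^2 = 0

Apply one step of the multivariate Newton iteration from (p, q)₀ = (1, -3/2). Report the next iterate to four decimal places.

(4.0908, 4.6498)

At (1, -3/2): F = (-1.276870, 10.5000).
Jacobian J = [[6·p·q + 2·p + 1, 3·p^2 + exp(q)], [-8·p·q + 2·q^2, -4·p^2 + 4·p·q]].
At the point, J = [[-6.0000, 3.223130], [16.5000, -10.0000]] (det J = 6.818352).
Solving J·Δ = −F gives Δ = (3.0908, 6.1498).
Then the next iterate is (p, q)₁ = (4.0908, 4.6498).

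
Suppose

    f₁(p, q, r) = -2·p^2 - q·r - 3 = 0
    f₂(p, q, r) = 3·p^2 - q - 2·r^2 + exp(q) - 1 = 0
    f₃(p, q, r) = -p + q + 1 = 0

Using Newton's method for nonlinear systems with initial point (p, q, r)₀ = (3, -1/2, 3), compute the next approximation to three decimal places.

(1.131, 0.131, 0.935)

At (3, -1/2, 3): F = (-19.500, 9.10653, -2.500).
Jacobian J = [[-4·p, -r, -q], [6·p, exp(q) - 1, -4·r], [-1, 1, 0]].
At the point, J = [[-12.000, -3.000, 0.500], [18.000, -0.39347, -12.000], [-1.000, 1.000, 0.000]] (det J = -171.19673).
Solving J·Δ = −F gives Δ = (-1.869, 0.631, -2.065).
Then the next iterate is (p, q, r)₁ = (1.131, 0.131, 0.935).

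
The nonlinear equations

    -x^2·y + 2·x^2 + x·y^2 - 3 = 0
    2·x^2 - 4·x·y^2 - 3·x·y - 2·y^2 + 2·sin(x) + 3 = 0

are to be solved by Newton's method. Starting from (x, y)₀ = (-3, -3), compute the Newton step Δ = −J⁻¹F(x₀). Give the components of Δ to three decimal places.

At (-3, -3): F = (15.000, 83.71776).
Jacobian J = [[-2·x·y + 4·x + y^2, -x^2 + 2·x·y], [4·x - 4·y^2 - 3·y + 2·cos(x), -8·x·y - 3·x - 4·y]].
At the point, J = [[-21.000, 9.000], [-40.97998, -51.000]] (det J = 1439.81986).
Solving J·Δ = −F gives Δ = (1.055, 0.794).

(1.055, 0.794)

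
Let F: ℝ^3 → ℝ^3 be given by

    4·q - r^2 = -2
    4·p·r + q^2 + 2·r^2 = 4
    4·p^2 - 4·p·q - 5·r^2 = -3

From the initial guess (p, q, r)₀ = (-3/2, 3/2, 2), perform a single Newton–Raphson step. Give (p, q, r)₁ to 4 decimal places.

(5.2045, -8.4773, -6.9773)

At (-3/2, 3/2, 2): F = (4.0000, -5.7500, 1.0000).
Jacobian J = [[0, 4, -2·r], [4·r, 2·q, 4·p + 4·r], [8·p - 4·q, -4·p, -10·r]].
At the point, J = [[0.0000, 4.0000, -4.0000], [8.0000, 3.0000, 2.0000], [-18.0000, 6.0000, -20.0000]] (det J = 88.0000).
Solving J·Δ = −F gives Δ = (6.7045, -9.9773, -8.9773).
Then the next iterate is (p, q, r)₁ = (5.2045, -8.4773, -6.9773).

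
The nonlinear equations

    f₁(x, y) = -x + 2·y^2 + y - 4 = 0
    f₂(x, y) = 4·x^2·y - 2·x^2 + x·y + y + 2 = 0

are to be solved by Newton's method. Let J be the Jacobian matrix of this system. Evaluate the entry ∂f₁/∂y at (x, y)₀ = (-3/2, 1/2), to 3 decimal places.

3.000

∂f₁/∂y = 4·y + 1.
At (-3/2, 1/2) this is 3.000.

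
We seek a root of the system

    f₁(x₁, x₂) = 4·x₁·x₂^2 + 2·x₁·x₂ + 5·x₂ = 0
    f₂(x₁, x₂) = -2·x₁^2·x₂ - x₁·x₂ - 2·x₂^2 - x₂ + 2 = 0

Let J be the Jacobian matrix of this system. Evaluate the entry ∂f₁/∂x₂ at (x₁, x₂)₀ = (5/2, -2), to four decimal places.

-30.0000

∂f₁/∂x₂ = 8·x₁·x₂ + 2·x₁ + 5.
At (5/2, -2) this is -30.0000.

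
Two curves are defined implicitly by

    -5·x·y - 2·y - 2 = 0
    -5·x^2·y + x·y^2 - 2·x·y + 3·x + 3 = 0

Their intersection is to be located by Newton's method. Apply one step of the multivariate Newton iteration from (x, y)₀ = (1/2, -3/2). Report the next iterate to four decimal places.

At (1/2, -3/2): F = (4.7500, 9.0000).
Jacobian J = [[-5·y, -5·x - 2], [-10·x·y + y^2 - 2·y + 3, -5·x^2 + 2·x·y - 2·x]].
At the point, J = [[7.5000, -4.5000], [15.7500, -3.7500]] (det J = 42.7500).
Solving J·Δ = −F gives Δ = (-0.5307, 0.1711).
Then the next iterate is (x, y)₁ = (-0.0307, -1.3289).

(-0.0307, -1.3289)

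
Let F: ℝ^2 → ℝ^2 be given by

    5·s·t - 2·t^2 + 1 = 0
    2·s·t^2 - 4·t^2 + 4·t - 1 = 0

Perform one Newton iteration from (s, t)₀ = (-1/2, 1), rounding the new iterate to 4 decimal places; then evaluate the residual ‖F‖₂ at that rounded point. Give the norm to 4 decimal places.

0.6619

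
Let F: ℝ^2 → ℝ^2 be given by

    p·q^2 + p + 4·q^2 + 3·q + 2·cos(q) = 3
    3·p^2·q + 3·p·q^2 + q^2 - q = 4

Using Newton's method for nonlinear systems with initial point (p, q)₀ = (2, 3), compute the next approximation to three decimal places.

(1.800, 1.501)

At (2, 3): F = (60.02002, 92.000).
Jacobian J = [[q^2 + 1, 2·p·q + 8·q - 2·sin(q) + 3], [6·p·q + 3·q^2, 3·p^2 + 6·p·q + 2·q - 1]].
At the point, J = [[10.000, 38.71776], [63.000, 53.000]] (det J = -1909.21888).
Solving J·Δ = −F gives Δ = (-0.200, -1.499).
Then the next iterate is (p, q)₁ = (1.800, 1.501).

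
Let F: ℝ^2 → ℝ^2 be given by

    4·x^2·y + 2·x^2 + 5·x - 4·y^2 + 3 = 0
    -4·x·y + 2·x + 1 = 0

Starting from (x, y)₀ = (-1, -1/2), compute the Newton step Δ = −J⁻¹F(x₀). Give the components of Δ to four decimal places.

(1.0000, -0.2500)

At (-1, -1/2): F = (-3.0000, -3.0000).
Jacobian J = [[8·x·y + 4·x + 5, 4·x^2 - 8·y], [-4·y + 2, -4·x]].
At the point, J = [[5.0000, 8.0000], [4.0000, 4.0000]] (det J = -12.0000).
Solving J·Δ = −F gives Δ = (1.0000, -0.2500).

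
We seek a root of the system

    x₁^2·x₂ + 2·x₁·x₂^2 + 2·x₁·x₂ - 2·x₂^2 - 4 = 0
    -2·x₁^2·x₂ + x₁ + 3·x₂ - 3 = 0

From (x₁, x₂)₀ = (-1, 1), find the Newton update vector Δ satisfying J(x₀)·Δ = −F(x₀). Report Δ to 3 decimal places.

(0.766, -0.830)

At (-1, 1): F = (-9.000, -3.000).
Jacobian J = [[2·x₁·x₂ + 2·x₂^2 + 2·x₂, x₁^2 + 4·x₁·x₂ + 2·x₁ - 4·x₂], [-4·x₁·x₂ + 1, -2·x₁^2 + 3]].
At the point, J = [[2.000, -9.000], [5.000, 1.000]] (det J = 47.000).
Solving J·Δ = −F gives Δ = (0.766, -0.830).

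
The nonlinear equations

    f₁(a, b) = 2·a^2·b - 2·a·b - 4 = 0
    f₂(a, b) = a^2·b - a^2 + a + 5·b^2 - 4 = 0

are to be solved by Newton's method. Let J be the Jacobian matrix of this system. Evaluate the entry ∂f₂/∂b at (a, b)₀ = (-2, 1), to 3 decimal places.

∂f₂/∂b = a^2 + 10·b.
At (-2, 1) this is 14.000.

14.000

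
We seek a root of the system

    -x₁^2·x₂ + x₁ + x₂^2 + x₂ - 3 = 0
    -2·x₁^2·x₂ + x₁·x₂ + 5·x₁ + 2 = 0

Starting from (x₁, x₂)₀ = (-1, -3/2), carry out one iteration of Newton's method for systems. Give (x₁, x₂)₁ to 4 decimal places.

At (-1, -3/2): F = (-1.7500, 1.5000).
Jacobian J = [[-2·x₁·x₂ + 1, -x₁^2 + 2·x₂ + 1], [-4·x₁·x₂ + x₂ + 5, -2·x₁^2 + x₁]].
At the point, J = [[-2.0000, -3.0000], [-2.5000, -3.0000]] (det J = -1.5000).
Solving J·Δ = −F gives Δ = (6.5000, -4.9167).
Then the next iterate is (x₁, x₂)₁ = (5.5000, -6.4167).

(5.5000, -6.4167)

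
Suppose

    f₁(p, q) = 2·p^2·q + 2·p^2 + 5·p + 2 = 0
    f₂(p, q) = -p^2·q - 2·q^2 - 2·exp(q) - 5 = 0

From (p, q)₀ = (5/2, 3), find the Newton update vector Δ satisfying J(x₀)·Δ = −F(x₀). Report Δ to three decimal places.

(-1.124, -1.114)

At (5/2, 3): F = (64.500, -81.92107).
Jacobian J = [[4·p·q + 4·p + 5, 2·p^2], [-2·p·q, -p^2 - 4·q - 2·exp(q)]].
At the point, J = [[45.000, 12.500], [-15.000, -58.42107]] (det J = -2441.44832).
Solving J·Δ = −F gives Δ = (-1.124, -1.114).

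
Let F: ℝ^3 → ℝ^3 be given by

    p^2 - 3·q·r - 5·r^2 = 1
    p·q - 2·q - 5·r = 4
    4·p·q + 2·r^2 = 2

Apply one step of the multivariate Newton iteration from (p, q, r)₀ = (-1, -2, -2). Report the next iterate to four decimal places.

(-1.4571, 1.7571, -1.6714)

At (-1, -2, -2): F = (-32.0000, 12.0000, 14.0000).
Jacobian J = [[2·p, -3·r, -3·q - 10·r], [q, p - 2, -5], [4·q, 4·p, 4·r]].
At the point, J = [[-2.0000, 6.0000, 26.0000], [-2.0000, -3.0000, -5.0000], [-8.0000, -4.0000, -8.0000]] (det J = -280.0000).
Solving J·Δ = −F gives Δ = (-0.4571, 3.7571, 0.3286).
Then the next iterate is (p, q, r)₁ = (-1.4571, 1.7571, -1.6714).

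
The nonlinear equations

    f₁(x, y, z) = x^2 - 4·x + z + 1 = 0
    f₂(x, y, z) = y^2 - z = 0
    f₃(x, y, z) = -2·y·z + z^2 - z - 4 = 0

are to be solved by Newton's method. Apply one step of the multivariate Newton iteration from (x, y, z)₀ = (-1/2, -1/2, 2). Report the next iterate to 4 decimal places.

At (-1/2, -1/2, 2): F = (5.2500, -1.7500, 0.0000).
Jacobian J = [[2·x - 4, 0, 1], [0, 2·y, -1], [0, -2·z, -2·y + 2·z - 1]].
At the point, J = [[-5.0000, 0.0000, 1.0000], [0.0000, -1.0000, -1.0000], [0.0000, -4.0000, 4.0000]] (det J = 40.0000).
Solving J·Δ = −F gives Δ = (0.8750, -0.8750, -0.8750).
Then the next iterate is (x, y, z)₁ = (0.3750, -1.3750, 1.1250).

(0.3750, -1.3750, 1.1250)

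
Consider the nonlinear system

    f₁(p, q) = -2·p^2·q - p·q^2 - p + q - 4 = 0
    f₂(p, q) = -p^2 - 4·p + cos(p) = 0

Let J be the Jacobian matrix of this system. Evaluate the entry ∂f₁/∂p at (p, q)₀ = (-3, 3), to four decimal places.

∂f₁/∂p = -4·p·q - q^2 - 1.
At (-3, 3) this is 26.0000.

26.0000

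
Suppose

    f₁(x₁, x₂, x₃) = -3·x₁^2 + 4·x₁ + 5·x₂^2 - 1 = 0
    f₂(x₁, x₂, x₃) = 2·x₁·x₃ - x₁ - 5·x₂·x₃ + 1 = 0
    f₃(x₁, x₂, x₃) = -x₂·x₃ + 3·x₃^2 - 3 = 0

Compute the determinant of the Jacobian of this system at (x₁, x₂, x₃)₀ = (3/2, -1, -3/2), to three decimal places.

680.000

J = [[-6·x₁ + 4, 10·x₂, 0], [2·x₃ - 1, -5·x₃, 2·x₁ - 5·x₂], [0, -x₃, -x₂ + 6·x₃]].
At the point, J = [[-5.000, -10.000, 0.000], [-4.000, 7.500, 8.000], [0.000, 1.500, -8.000]].
det J = 680.000.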